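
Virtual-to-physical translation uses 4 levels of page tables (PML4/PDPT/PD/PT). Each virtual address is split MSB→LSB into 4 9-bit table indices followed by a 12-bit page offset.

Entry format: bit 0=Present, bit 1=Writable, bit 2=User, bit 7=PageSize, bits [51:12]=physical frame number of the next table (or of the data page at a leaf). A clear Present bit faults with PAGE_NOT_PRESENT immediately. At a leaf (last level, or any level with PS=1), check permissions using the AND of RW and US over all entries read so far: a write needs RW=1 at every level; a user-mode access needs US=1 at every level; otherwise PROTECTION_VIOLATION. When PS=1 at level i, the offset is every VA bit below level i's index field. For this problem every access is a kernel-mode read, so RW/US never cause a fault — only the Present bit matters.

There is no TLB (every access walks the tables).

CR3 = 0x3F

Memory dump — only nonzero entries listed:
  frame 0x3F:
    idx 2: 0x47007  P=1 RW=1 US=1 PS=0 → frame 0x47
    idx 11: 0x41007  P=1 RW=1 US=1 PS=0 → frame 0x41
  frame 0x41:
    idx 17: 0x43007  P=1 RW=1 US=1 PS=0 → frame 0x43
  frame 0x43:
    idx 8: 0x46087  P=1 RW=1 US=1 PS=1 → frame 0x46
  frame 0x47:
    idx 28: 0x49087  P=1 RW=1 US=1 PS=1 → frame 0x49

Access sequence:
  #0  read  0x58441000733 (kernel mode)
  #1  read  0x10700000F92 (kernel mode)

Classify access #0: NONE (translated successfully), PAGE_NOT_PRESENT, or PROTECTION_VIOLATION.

Trace:
#0 VA=0x58441000733 (r,kernel):
  [0] read 0x3F idx=11: raw=0x41007 flags P=1 W=1 U=1 S=0
  [1] read 0x41 idx=17: raw=0x43007 flags P=1 W=1 U=1 S=0
  [2] read 0x43 idx=8: raw=0x46087 flags P=1 W=1 U=1 S=1
  ✓ 0x46733 (huge @L2)  — 3 lookups
#1 VA=0x10700000F92 (r,kernel):
  [0] read 0x3F idx=2: raw=0x47007 flags P=1 W=1 U=1 S=0
  [1] read 0x47 idx=28: raw=0x49087 flags P=1 W=1 U=1 S=1
  ✓ 0x49F92 (huge @L1)  — 2 lookups

Access #0 fault: NONE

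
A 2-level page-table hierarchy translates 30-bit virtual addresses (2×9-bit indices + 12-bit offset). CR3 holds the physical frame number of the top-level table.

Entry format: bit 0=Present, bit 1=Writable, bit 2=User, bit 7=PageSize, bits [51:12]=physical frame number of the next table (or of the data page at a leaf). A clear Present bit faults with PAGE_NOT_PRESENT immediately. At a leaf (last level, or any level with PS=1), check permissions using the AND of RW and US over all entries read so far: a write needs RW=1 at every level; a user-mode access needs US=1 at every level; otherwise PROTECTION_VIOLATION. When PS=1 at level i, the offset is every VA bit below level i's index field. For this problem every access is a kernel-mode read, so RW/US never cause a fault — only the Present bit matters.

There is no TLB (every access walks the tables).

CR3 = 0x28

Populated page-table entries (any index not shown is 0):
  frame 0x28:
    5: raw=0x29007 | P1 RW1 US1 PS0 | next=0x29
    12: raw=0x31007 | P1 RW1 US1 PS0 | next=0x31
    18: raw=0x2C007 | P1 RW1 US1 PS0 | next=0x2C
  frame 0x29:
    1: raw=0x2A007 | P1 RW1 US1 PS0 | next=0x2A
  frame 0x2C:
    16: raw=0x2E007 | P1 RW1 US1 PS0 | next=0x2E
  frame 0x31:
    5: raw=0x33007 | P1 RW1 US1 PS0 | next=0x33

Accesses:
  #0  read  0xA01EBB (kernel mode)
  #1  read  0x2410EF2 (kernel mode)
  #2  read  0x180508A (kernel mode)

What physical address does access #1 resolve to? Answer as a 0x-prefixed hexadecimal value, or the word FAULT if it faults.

Per-access translation:
#0 VA=0xA01EBB (r,kernel):
  L0 @0x28[5] → 0x29007  P=1,RW=1,US=1,PS=0
  L1 @0x29[1] → 0x2A007  P=1,RW=1,US=1,PS=0
  ⇒ phys 0x2AEBB  [2 reads]
#1 VA=0x2410EF2 (r,kernel):
  L0 @0x28[18] → 0x2C007  P=1,RW=1,US=1,PS=0
  L1 @0x2C[16] → 0x2E007  P=1,RW=1,US=1,PS=0
  ⇒ phys 0x2EEF2  [2 reads]
#2 VA=0x180508A (r,kernel):
  L0 @0x28[12] → 0x31007  P=1,RW=1,US=1,PS=0
  L1 @0x31[5] → 0x33007  P=1,RW=1,US=1,PS=0
  ⇒ phys 0x3308A  [2 reads]

Access #1 PA: 0x2EEF2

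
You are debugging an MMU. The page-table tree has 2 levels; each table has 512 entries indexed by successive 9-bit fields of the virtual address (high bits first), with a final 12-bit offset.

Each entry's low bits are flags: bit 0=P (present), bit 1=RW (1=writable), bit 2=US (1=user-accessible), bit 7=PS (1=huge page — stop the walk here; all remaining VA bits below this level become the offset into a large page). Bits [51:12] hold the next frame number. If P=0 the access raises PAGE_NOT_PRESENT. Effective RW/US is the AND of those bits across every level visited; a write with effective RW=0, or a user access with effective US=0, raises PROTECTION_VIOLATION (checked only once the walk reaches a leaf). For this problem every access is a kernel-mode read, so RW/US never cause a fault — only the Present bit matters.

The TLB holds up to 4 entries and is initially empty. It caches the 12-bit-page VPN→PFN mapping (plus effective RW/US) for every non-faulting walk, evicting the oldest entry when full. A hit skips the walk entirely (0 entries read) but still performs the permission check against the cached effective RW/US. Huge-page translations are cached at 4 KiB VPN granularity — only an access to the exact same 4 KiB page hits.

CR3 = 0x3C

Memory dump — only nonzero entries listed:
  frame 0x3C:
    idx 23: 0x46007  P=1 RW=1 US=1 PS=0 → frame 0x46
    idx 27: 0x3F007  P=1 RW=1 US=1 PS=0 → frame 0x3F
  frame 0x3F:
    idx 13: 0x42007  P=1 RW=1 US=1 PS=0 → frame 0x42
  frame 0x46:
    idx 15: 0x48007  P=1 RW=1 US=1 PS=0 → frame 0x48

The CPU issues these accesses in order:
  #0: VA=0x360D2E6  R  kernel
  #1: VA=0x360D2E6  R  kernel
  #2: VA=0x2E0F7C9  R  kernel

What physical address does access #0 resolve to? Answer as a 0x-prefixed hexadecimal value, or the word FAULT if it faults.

Per-access translation:
#0 VA=0x360D2E6 (r,kernel):
  L0 @0x3C[27] → 0x3F007  P=1,RW=1,US=1,PS=0
  L1 @0x3F[13] → 0x42007  P=1,RW=1,US=1,PS=0
  → PA=0x422E6  (2 entries read)
#1 VA=0x360D2E6 (r,kernel):
  TLB hit vpn=0x360D → PA=0x422E6
#2 VA=0x2E0F7C9 (r,kernel):
  L0 @0x3C[23] → 0x46007  P=1,RW=1,US=1,PS=0
  L1 @0x46[15] → 0x48007  P=1,RW=1,US=1,PS=0
  → PA=0x487C9  (2 entries read)

Access #0 PA: 0x422E6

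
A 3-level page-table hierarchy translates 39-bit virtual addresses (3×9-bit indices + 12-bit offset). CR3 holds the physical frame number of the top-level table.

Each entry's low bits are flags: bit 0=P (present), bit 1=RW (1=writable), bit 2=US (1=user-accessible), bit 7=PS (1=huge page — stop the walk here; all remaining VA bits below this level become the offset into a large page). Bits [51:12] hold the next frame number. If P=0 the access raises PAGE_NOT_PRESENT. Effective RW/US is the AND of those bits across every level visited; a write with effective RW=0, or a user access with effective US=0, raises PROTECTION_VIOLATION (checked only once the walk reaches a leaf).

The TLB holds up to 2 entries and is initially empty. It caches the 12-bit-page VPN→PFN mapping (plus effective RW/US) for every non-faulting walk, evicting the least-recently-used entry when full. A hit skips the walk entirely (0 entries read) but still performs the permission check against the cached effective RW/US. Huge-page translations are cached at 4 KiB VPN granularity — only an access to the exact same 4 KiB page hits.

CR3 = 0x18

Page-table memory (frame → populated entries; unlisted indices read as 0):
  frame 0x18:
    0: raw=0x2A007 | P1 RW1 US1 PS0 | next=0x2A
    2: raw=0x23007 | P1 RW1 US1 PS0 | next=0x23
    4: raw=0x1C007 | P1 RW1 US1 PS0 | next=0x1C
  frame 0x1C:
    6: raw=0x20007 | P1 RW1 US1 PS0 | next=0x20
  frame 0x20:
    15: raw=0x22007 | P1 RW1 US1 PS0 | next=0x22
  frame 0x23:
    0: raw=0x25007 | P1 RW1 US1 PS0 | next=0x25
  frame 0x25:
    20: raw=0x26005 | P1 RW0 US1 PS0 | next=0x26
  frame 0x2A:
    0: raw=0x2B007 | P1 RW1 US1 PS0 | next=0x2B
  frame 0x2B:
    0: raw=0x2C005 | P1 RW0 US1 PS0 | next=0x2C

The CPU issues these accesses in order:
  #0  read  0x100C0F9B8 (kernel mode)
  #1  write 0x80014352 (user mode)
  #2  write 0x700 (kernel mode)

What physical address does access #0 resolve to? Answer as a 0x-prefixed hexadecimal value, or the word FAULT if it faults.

Trace:
#0 VA=0x100C0F9B8 (r,kernel):
  [0] read 0x18 idx=4: raw=0x1C007 flags P=1 W=1 U=1 S=0
  [1] read 0x1C idx=6: raw=0x20007 flags P=1 W=1 U=1 S=0
  [2] read 0x20 idx=15: raw=0x22007 flags P=1 W=1 U=1 S=0
  ⇒ phys 0x229B8  [3 reads]
#1 VA=0x80014352 (w,user):
  [0] read 0x18 idx=2: raw=0x23007 flags P=1 W=1 U=1 S=0
  [1] read 0x23 idx=0: raw=0x25007 flags P=1 W=1 U=1 S=0
  [2] read 0x25 idx=20: raw=0x26005 flags P=1 W=0 U=1 S=0
  ✗ PROTECTION_VIOLATION  [3 reads]
#2 VA=0x700 (w,kernel):
  [0] read 0x18 idx=0: raw=0x2A007 flags P=1 W=1 U=1 S=0
  [1] read 0x2A idx=0: raw=0x2B007 flags P=1 W=1 U=1 S=0
  [2] read 0x2B idx=0: raw=0x2C005 flags P=1 W=0 U=1 S=0
  ✗ PROTECTION_VIOLATION  [3 reads]

Access #0 PA: 0x229B8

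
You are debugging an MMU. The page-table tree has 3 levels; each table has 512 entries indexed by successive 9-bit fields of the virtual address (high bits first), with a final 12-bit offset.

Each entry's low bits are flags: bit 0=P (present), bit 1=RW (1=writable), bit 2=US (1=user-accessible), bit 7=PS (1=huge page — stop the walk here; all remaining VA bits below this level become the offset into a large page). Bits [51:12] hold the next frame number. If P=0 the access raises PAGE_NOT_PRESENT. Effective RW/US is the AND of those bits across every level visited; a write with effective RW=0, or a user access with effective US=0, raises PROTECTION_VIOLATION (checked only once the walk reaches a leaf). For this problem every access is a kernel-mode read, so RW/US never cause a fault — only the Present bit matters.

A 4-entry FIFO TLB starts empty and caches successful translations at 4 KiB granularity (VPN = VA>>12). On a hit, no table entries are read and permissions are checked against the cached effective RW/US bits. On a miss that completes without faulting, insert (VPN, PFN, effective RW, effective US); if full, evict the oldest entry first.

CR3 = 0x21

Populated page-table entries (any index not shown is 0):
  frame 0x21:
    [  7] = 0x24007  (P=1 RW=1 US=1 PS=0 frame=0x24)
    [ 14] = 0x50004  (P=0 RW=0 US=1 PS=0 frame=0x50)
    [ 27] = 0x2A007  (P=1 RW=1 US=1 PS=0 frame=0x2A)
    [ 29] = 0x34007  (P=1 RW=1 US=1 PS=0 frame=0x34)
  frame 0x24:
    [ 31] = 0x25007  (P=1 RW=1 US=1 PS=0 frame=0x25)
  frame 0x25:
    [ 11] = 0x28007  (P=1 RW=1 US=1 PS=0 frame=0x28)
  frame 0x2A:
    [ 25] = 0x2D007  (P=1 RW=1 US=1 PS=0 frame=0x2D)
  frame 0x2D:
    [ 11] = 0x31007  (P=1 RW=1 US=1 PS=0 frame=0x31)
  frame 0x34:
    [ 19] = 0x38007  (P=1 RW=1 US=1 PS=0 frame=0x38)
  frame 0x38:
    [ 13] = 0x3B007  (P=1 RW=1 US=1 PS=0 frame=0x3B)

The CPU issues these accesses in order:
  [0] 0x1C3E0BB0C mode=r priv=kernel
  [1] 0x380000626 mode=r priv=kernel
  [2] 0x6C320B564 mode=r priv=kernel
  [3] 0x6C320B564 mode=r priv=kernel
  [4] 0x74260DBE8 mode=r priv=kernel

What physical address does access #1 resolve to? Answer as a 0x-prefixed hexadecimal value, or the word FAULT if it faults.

Walk each access:
#0 VA=0x1C3E0BB0C (r,kernel):
  lvl0: tbl 0x21, slot 7 ⇒ 0x24007 (P1/RW1/US1/PS0)
  lvl1: tbl 0x24, slot 31 ⇒ 0x25007 (P1/RW1/US1/PS0)
  lvl2: tbl 0x25, slot 11 ⇒ 0x28007 (P1/RW1/US1/PS0)
  → PA=0x28B0C  (3 entries read)
#1 VA=0x380000626 (r,kernel):
  lvl0: tbl 0x21, slot 14 ⇒ 0x50004 (P0/RW0/US1/PS0)
  ✗ PAGE_NOT_PRESENT  [1 reads]
#2 VA=0x6C320B564 (r,kernel):
  lvl0: tbl 0x21, slot 27 ⇒ 0x2A007 (P1/RW1/US1/PS0)
  lvl1: tbl 0x2A, slot 25 ⇒ 0x2D007 (P1/RW1/US1/PS0)
  lvl2: tbl 0x2D, slot 11 ⇒ 0x31007 (P1/RW1/US1/PS0)
  → PA=0x31564  (3 entries read)
#3 VA=0x6C320B564 (r,kernel):
  TLB hit vpn=0x6C320B → PA=0x31564
#4 VA=0x74260DBE8 (r,kernel):
  lvl0: tbl 0x21, slot 29 ⇒ 0x34007 (P1/RW1/US1/PS0)
  lvl1: tbl 0x34, slot 19 ⇒ 0x38007 (P1/RW1/US1/PS0)
  lvl2: tbl 0x38, slot 13 ⇒ 0x3B007 (P1/RW1/US1/PS0)
  → PA=0x3BBE8  (3 entries read)

Access #1 PA: FAULT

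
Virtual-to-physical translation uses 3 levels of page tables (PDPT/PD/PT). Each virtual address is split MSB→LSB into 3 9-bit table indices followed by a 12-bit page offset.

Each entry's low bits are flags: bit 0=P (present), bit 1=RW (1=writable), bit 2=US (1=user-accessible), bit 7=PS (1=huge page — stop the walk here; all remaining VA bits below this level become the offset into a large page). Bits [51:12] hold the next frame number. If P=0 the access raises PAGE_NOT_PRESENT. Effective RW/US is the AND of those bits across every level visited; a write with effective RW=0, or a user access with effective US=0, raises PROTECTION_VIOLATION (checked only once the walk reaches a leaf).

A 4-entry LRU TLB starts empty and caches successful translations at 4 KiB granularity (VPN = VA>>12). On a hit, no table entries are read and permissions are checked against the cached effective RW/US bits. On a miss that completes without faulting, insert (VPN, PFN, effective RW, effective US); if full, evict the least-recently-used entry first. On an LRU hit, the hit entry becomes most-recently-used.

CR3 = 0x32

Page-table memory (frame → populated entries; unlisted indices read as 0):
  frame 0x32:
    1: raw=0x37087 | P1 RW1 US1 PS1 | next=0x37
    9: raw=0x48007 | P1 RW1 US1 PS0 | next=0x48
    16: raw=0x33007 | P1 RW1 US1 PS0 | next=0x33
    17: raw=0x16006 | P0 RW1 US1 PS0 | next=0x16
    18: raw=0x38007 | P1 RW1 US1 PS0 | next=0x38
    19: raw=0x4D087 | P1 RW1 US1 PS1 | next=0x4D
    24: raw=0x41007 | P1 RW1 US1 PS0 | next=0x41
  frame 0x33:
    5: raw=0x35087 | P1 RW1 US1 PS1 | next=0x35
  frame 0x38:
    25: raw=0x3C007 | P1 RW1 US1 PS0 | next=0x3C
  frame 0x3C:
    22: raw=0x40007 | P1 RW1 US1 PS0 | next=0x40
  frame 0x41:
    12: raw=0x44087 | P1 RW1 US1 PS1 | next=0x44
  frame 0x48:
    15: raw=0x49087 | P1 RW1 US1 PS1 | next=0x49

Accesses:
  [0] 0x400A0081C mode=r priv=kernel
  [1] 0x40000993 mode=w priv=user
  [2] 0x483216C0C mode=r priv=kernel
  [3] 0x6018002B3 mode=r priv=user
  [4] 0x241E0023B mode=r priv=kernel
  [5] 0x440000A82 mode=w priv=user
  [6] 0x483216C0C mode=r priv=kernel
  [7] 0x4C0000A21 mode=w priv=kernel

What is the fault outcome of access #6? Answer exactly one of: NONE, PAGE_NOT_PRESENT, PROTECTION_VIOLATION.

Walk each access:
#0 VA=0x400A0081C (r,kernel):
  L0: frame=0x32 idx=16 entry=0x33007 [P=1 RW=1 US=1 PS=0]
  L1: frame=0x33 idx=5 entry=0x35087 [P=1 RW=1 US=1 PS=1]
  ✓ 0x3581C (huge @L1)  — 2 lookups
#1 VA=0x40000993 (w,user):
  L0: frame=0x32 idx=1 entry=0x37087 [P=1 RW=1 US=1 PS=1]
  ✓ 0x37993 (huge @L0)  — 1 lookups
#2 VA=0x483216C0C (r,kernel):
  L0: frame=0x32 idx=18 entry=0x38007 [P=1 RW=1 US=1 PS=0]
  L1: frame=0x38 idx=25 entry=0x3C007 [P=1 RW=1 US=1 PS=0]
  L2: frame=0x3C idx=22 entry=0x40007 [P=1 RW=1 US=1 PS=0]
  ✓ 0x40C0C  — 3 lookups
#3 VA=0x6018002B3 (r,user):
  L0: frame=0x32 idx=24 entry=0x41007 [P=1 RW=1 US=1 PS=0]
  L1: frame=0x41 idx=12 entry=0x44087 [P=1 RW=1 US=1 PS=1]
  ✓ 0x442B3 (huge @L1)  — 2 lookups
#4 VA=0x241E0023B (r,kernel):
  L0: frame=0x32 idx=9 entry=0x48007 [P=1 RW=1 US=1 PS=0]
  L1: frame=0x48 idx=15 entry=0x49087 [P=1 RW=1 US=1 PS=1]
  ✓ 0x4923B (huge @L1)  — 2 lookups
#5 VA=0x440000A82 (w,user):
  L0: frame=0x32 idx=17 entry=0x16006 [P=0 RW=1 US=1 PS=0]
  ✗ PAGE_NOT_PRESENT  [1 reads]
#6 VA=0x483216C0C (r,kernel):
  TLB hit vpn=0x483216 → PA=0x40C0C
#7 VA=0x4C0000A21 (w,kernel):
  L0: frame=0x32 idx=19 entry=0x4D087 [P=1 RW=1 US=1 PS=1]
  ✓ 0x4DA21 (huge @L0)  — 1 lookups

Access #6 fault: NONE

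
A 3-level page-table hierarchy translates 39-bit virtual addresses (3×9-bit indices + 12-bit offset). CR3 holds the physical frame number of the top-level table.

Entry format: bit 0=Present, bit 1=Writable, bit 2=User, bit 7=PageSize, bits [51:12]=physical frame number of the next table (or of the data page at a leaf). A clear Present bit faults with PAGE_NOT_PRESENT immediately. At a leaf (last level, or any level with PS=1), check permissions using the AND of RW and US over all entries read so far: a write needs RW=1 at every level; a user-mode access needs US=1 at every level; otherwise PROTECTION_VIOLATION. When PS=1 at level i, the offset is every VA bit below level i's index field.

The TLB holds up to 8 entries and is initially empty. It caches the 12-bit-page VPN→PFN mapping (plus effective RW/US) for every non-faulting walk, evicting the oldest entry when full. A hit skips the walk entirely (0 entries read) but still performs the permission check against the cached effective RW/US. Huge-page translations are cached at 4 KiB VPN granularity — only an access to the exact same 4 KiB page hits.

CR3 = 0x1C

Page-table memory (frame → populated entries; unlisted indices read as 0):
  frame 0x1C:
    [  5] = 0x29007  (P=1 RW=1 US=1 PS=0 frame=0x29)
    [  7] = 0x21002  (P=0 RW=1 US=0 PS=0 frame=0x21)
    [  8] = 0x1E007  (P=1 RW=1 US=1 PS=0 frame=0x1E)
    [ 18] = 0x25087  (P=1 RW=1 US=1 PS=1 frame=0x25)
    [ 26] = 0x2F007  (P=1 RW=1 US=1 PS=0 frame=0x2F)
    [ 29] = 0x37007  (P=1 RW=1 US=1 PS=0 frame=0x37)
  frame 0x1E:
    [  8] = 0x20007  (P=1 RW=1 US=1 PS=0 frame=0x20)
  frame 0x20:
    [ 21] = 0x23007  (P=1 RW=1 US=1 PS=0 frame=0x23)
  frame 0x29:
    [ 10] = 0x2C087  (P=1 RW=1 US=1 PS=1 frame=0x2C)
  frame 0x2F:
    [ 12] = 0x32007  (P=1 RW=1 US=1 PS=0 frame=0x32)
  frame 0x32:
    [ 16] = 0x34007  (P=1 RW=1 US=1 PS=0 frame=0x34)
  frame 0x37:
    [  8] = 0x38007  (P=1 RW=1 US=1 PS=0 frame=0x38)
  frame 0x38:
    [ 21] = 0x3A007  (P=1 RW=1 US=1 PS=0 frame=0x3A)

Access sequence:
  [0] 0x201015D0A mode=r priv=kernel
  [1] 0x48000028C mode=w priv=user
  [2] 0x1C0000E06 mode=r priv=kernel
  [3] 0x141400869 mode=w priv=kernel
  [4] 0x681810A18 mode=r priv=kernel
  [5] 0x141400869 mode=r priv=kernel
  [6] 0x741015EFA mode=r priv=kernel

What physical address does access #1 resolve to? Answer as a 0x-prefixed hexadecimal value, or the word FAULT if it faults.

Per-access translation:
#0 VA=0x201015D0A (r,kernel):
  L0: frame=0x1C idx=8 entry=0x1E007 [P=1 RW=1 US=1 PS=0]
  L1: frame=0x1E idx=8 entry=0x20007 [P=1 RW=1 US=1 PS=0]
  L2: frame=0x20 idx=21 entry=0x23007 [P=1 RW=1 US=1 PS=0]
  → PA=0x23D0A  (3 entries read)
#1 VA=0x48000028C (w,user):
  L0: frame=0x1C idx=18 entry=0x25087 [P=1 RW=1 US=1 PS=1]
  → PA=0x2528C (huge @L0)  (1 entries read)
#2 VA=0x1C0000E06 (r,kernel):
  L0: frame=0x1C idx=7 entry=0x21002 [P=0 RW=1 US=0 PS=0]
  ⇒ fault: PAGE_NOT_PRESENT  — 1 lookups
#3 VA=0x141400869 (w,kernel):
  L0: frame=0x1C idx=5 entry=0x29007 [P=1 RW=1 US=1 PS=0]
  L1: frame=0x29 idx=10 entry=0x2C087 [P=1 RW=1 US=1 PS=1]
  → PA=0x2C869 (huge @L1)  (2 entries read)
#4 VA=0x681810A18 (r,kernel):
  L0: frame=0x1C idx=26 entry=0x2F007 [P=1 RW=1 US=1 PS=0]
  L1: frame=0x2F idx=12 entry=0x32007 [P=1 RW=1 US=1 PS=0]
  L2: frame=0x32 idx=16 entry=0x34007 [P=1 RW=1 US=1 PS=0]
  → PA=0x34A18  (3 entries read)
#5 VA=0x141400869 (r,kernel):
  TLB hit vpn=0x141400 → PA=0x2C869
#6 VA=0x741015EFA (r,kernel):
  L0: frame=0x1C idx=29 entry=0x37007 [P=1 RW=1 US=1 PS=0]
  L1: frame=0x37 idx=8 entry=0x38007 [P=1 RW=1 US=1 PS=0]
  L2: frame=0x38 idx=21 entry=0x3A007 [P=1 RW=1 US=1 PS=0]
  → PA=0x3AEFA  (3 entries read)

Access #1 PA: 0x2528C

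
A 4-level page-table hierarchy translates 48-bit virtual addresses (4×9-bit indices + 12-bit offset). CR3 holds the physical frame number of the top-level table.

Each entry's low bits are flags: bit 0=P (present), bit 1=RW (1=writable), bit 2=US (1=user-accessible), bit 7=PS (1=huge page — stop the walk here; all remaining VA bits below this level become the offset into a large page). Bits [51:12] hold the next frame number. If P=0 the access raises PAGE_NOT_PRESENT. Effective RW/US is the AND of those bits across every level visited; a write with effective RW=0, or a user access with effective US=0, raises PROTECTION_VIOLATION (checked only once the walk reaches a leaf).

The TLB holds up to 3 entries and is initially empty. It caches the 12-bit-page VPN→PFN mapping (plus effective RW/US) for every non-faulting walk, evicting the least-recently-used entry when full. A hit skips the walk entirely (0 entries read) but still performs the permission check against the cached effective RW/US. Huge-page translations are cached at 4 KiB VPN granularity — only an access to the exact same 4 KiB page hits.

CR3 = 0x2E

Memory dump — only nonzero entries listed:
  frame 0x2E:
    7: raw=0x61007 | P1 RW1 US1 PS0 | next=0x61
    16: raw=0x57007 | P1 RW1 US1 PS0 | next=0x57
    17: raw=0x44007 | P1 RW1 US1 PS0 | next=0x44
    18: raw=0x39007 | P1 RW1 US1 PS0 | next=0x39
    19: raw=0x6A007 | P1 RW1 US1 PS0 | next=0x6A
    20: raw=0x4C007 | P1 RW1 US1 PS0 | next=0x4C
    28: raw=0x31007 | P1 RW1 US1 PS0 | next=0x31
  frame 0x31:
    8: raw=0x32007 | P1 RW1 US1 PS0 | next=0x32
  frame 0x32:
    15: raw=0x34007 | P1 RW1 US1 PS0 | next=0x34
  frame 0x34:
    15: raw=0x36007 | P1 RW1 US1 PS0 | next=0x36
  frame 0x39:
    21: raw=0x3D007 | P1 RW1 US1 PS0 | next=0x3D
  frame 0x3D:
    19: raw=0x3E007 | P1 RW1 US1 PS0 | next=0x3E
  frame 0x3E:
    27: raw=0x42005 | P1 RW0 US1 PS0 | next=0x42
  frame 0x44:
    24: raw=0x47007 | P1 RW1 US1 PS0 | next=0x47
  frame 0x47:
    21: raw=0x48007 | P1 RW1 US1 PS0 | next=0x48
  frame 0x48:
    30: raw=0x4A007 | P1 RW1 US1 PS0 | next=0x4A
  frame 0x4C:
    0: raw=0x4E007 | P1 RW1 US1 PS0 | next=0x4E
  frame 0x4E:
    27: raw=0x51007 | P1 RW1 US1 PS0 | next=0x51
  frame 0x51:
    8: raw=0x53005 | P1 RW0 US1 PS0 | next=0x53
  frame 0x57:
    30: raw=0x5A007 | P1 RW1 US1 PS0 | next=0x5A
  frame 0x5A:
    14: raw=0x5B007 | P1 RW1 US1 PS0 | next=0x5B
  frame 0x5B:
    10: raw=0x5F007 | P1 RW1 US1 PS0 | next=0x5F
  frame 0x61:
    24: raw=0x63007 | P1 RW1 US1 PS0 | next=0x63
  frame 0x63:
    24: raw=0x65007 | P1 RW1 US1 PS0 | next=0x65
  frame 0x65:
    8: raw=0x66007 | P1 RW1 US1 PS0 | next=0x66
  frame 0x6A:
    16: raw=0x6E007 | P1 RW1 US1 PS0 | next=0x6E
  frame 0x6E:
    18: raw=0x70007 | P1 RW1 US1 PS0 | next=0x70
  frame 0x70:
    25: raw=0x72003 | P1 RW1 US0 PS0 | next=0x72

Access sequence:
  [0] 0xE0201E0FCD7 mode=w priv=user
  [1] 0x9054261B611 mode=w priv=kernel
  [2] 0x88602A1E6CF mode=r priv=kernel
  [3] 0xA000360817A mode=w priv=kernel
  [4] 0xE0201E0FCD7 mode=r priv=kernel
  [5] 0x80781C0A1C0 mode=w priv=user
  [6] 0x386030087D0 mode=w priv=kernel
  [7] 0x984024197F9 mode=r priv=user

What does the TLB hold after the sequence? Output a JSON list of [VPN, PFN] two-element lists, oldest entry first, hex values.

Trace:
#0 VA=0xE0201E0FCD7 (w,user):
  L0: frame=0x2E idx=28 entry=0x31007 [P=1 RW=1 US=1 PS=0]
  L1: frame=0x31 idx=8 entry=0x32007 [P=1 RW=1 US=1 PS=0]
  L2: frame=0x32 idx=15 entry=0x34007 [P=1 RW=1 US=1 PS=0]
  L3: frame=0x34 idx=15 entry=0x36007 [P=1 RW=1 US=1 PS=0]
  ✓ 0x36CD7  — 4 lookups
#1 VA=0x9054261B611 (w,kernel):
  L0: frame=0x2E idx=18 entry=0x39007 [P=1 RW=1 US=1 PS=0]
  L1: frame=0x39 idx=21 entry=0x3D007 [P=1 RW=1 US=1 PS=0]
  L2: frame=0x3D idx=19 entry=0x3E007 [P=1 RW=1 US=1 PS=0]
  L3: frame=0x3E idx=27 entry=0x42005 [P=1 RW=0 US=1 PS=0]
  ⇒ fault: PROTECTION_VIOLATION  — 4 lookups
#2 VA=0x88602A1E6CF (r,kernel):
  L0: frame=0x2E idx=17 entry=0x44007 [P=1 RW=1 US=1 PS=0]
  L1: frame=0x44 idx=24 entry=0x47007 [P=1 RW=1 US=1 PS=0]
  L2: frame=0x47 idx=21 entry=0x48007 [P=1 RW=1 US=1 PS=0]
  L3: frame=0x48 idx=30 entry=0x4A007 [P=1 RW=1 US=1 PS=0]
  ✓ 0x4A6CF  — 4 lookups
#3 VA=0xA000360817A (w,kernel):
  L0: frame=0x2E idx=20 entry=0x4C007 [P=1 RW=1 US=1 PS=0]
  L1: frame=0x4C idx=0 entry=0x4E007 [P=1 RW=1 US=1 PS=0]
  L2: frame=0x4E idx=27 entry=0x51007 [P=1 RW=1 US=1 PS=0]
  L3: frame=0x51 idx=8 entry=0x53005 [P=1 RW=0 US=1 PS=0]
  ⇒ fault: PROTECTION_VIOLATION  — 4 lookups
#4 VA=0xE0201E0FCD7 (r,kernel):
  TLB hit vpn=0xE0201E0F → PA=0x36CD7
#5 VA=0x80781C0A1C0 (w,user):
  L0: frame=0x2E idx=16 entry=0x57007 [P=1 RW=1 US=1 PS=0]
  L1: frame=0x57 idx=30 entry=0x5A007 [P=1 RW=1 US=1 PS=0]
  L2: frame=0x5A idx=14 entry=0x5B007 [P=1 RW=1 US=1 PS=0]
  L3: frame=0x5B idx=10 entry=0x5F007 [P=1 RW=1 US=1 PS=0]
  ✓ 0x5F1C0  — 4 lookups
#6 VA=0x386030087D0 (w,kernel):
  L0: frame=0x2E idx=7 entry=0x61007 [P=1 RW=1 US=1 PS=0]
  L1: frame=0x61 idx=24 entry=0x63007 [P=1 RW=1 US=1 PS=0]
  L2: frame=0x63 idx=24 entry=0x65007 [P=1 RW=1 US=1 PS=0]
  L3: frame=0x65 idx=8 entry=0x66007 [P=1 RW=1 US=1 PS=0]
  ✓ 0x667D0  — 4 lookups
#7 VA=0x984024197F9 (r,user):
  L0: frame=0x2E idx=19 entry=0x6A007 [P=1 RW=1 US=1 PS=0]
  L1: frame=0x6A idx=16 entry=0x6E007 [P=1 RW=1 US=1 PS=0]
  L2: frame=0x6E idx=18 entry=0x70007 [P=1 RW=1 US=1 PS=0]
  L3: frame=0x70 idx=25 entry=0x72003 [P=1 RW=1 US=0 PS=0]
  ⇒ fault: PROTECTION_VIOLATION  — 4 lookups

TLB: [["0xE0201E0F", "0x36"], ["0x80781C0A", "0x5F"], ["0x38603008", "0x66"]]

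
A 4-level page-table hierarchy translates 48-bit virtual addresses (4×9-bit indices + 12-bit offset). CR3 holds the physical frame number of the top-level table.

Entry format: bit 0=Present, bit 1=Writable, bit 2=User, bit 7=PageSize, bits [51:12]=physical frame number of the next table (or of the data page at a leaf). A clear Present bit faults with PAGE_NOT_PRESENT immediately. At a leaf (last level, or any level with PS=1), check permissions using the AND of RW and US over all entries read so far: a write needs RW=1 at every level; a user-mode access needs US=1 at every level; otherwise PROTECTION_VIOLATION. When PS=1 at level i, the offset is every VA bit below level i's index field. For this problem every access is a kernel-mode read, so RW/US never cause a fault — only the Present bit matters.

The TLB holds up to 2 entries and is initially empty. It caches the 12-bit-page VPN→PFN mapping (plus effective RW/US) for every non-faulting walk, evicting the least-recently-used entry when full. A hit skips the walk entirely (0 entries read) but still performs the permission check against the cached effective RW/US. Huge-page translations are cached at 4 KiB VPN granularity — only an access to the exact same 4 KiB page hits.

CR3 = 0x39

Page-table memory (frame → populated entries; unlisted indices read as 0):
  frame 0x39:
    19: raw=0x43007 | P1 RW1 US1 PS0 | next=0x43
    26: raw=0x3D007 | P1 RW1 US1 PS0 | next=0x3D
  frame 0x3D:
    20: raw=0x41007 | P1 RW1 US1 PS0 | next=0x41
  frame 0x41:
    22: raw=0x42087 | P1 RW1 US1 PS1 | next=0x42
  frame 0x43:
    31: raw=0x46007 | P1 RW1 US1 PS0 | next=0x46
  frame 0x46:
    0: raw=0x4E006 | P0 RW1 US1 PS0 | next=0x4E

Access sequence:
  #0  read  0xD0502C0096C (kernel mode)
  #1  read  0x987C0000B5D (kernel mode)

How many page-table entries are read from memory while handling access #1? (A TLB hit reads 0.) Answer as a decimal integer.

Per-access translation:
#0 VA=0xD0502C0096C (r,kernel):
  L0: frame=0x39 idx=26 entry=0x3D007 [P=1 RW=1 US=1 PS=0]
  L1: frame=0x3D idx=20 entry=0x41007 [P=1 RW=1 US=1 PS=0]
  L2: frame=0x41 idx=22 entry=0x42087 [P=1 RW=1 US=1 PS=1]
  ⇒ phys 0x4296C (huge @L2)  [3 reads]
#1 VA=0x987C0000B5D (r,kernel):
  L0: frame=0x39 idx=19 entry=0x43007 [P=1 RW=1 US=1 PS=0]
  L1: frame=0x43 idx=31 entry=0x46007 [P=1 RW=1 US=1 PS=0]
  L2: frame=0x46 idx=0 entry=0x4E006 [P=0 RW=1 US=1 PS=0]
  ✗ PAGE_NOT_PRESENT  [3 reads]

Entries read for #1: 3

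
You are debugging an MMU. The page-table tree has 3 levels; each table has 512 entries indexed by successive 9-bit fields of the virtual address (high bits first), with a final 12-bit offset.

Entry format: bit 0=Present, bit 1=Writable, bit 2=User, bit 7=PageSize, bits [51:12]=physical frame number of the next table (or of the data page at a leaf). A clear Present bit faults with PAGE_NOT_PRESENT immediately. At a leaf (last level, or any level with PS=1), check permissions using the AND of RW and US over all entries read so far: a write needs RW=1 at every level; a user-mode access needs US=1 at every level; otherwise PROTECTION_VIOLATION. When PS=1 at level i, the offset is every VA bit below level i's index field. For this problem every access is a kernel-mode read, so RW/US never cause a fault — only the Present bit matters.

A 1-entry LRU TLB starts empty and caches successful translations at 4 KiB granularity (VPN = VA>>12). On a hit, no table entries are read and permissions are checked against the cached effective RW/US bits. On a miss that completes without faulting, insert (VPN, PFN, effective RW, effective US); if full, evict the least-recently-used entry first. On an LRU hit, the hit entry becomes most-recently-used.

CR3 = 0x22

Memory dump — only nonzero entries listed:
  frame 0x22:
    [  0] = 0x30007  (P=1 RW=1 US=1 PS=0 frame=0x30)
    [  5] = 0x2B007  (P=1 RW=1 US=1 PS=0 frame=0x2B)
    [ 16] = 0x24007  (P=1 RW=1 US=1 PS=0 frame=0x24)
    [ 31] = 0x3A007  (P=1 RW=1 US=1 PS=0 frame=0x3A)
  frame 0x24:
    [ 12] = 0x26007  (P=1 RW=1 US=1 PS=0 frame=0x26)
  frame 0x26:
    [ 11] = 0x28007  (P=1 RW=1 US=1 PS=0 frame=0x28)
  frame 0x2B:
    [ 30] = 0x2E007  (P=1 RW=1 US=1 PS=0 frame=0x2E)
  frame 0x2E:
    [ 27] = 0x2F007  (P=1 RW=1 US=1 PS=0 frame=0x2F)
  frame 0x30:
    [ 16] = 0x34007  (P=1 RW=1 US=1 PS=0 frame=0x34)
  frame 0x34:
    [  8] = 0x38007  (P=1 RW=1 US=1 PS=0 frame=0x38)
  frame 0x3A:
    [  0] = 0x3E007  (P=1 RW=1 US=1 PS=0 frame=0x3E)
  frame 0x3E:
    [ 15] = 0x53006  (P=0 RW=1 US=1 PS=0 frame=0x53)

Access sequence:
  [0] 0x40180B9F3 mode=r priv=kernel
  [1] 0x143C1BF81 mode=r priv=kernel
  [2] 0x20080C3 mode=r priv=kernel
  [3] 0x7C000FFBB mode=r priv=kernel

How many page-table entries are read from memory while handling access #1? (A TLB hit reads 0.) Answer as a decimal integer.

Per-access translation:
#0 VA=0x40180B9F3 (r,kernel):
  L0: frame=0x22 idx=16 entry=0x24007 [P=1 RW=1 US=1 PS=0]
  L1: frame=0x24 idx=12 entry=0x26007 [P=1 RW=1 US=1 PS=0]
  L2: frame=0x26 idx=11 entry=0x28007 [P=1 RW=1 US=1 PS=0]
  ✓ 0x289F3  — 3 lookups
#1 VA=0x143C1BF81 (r,kernel):
  L0: frame=0x22 idx=5 entry=0x2B007 [P=1 RW=1 US=1 PS=0]
  L1: frame=0x2B idx=30 entry=0x2E007 [P=1 RW=1 US=1 PS=0]
  L2: frame=0x2E idx=27 entry=0x2F007 [P=1 RW=1 US=1 PS=0]
  ✓ 0x2FF81  — 3 lookups
#2 VA=0x20080C3 (r,kernel):
  L0: frame=0x22 idx=0 entry=0x30007 [P=1 RW=1 US=1 PS=0]
  L1: frame=0x30 idx=16 entry=0x34007 [P=1 RW=1 US=1 PS=0]
  L2: frame=0x34 idx=8 entry=0x38007 [P=1 RW=1 US=1 PS=0]
  ✓ 0x380C3  — 3 lookups
#3 VA=0x7C000FFBB (r,kernel):
  L0: frame=0x22 idx=31 entry=0x3A007 [P=1 RW=1 US=1 PS=0]
  L1: frame=0x3A idx=0 entry=0x3E007 [P=1 RW=1 US=1 PS=0]
  L2: frame=0x3E idx=15 entry=0x53006 [P=0 RW=1 US=1 PS=0]
  ✗ PAGE_NOT_PRESENT  [3 reads]

Entries read for #1: 3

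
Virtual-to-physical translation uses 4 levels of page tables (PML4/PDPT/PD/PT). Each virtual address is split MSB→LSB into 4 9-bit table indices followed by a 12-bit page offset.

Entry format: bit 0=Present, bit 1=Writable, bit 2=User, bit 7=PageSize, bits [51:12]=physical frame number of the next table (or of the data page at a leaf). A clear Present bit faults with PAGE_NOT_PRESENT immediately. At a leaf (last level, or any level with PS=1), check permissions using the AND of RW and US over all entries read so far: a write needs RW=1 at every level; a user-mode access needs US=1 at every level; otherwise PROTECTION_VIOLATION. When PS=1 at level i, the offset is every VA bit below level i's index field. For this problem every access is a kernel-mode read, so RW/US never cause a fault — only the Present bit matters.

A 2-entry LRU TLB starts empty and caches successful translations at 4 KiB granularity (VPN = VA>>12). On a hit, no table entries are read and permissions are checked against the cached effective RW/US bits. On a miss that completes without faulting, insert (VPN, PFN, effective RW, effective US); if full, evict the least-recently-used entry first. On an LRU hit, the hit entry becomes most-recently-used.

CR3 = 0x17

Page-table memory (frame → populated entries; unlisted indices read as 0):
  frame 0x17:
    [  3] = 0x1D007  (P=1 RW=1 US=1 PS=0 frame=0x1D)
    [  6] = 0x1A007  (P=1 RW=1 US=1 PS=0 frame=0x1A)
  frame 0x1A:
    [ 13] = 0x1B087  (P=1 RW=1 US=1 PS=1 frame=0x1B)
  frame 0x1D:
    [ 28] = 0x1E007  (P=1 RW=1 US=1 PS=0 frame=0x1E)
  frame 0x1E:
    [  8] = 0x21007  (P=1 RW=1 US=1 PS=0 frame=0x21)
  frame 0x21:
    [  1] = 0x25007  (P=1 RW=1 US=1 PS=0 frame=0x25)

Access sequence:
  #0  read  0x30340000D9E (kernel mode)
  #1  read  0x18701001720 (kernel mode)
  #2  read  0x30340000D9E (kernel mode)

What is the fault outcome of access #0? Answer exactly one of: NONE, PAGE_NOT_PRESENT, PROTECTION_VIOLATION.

Per-access translation:
#0 VA=0x30340000D9E (r,kernel):
  [0] read 0x17 idx=6: raw=0x1A007 flags P=1 W=1 U=1 S=0
  [1] read 0x1A idx=13: raw=0x1B087 flags P=1 W=1 U=1 S=1
  ⇒ phys 0x1BD9E (huge @L1)  [2 reads]
#1 VA=0x18701001720 (r,kernel):
  [0] read 0x17 idx=3: raw=0x1D007 flags P=1 W=1 U=1 S=0
  [1] read 0x1D idx=28: raw=0x1E007 flags P=1 W=1 U=1 S=0
  [2] read 0x1E idx=8: raw=0x21007 flags P=1 W=1 U=1 S=0
  [3] read 0x21 idx=1: raw=0x25007 flags P=1 W=1 U=1 S=0
  ⇒ phys 0x25720  [4 reads]
#2 VA=0x30340000D9E (r,kernel):
  TLB hit vpn=0x30340000 → PA=0x1BD9E

Access #0 fault: NONE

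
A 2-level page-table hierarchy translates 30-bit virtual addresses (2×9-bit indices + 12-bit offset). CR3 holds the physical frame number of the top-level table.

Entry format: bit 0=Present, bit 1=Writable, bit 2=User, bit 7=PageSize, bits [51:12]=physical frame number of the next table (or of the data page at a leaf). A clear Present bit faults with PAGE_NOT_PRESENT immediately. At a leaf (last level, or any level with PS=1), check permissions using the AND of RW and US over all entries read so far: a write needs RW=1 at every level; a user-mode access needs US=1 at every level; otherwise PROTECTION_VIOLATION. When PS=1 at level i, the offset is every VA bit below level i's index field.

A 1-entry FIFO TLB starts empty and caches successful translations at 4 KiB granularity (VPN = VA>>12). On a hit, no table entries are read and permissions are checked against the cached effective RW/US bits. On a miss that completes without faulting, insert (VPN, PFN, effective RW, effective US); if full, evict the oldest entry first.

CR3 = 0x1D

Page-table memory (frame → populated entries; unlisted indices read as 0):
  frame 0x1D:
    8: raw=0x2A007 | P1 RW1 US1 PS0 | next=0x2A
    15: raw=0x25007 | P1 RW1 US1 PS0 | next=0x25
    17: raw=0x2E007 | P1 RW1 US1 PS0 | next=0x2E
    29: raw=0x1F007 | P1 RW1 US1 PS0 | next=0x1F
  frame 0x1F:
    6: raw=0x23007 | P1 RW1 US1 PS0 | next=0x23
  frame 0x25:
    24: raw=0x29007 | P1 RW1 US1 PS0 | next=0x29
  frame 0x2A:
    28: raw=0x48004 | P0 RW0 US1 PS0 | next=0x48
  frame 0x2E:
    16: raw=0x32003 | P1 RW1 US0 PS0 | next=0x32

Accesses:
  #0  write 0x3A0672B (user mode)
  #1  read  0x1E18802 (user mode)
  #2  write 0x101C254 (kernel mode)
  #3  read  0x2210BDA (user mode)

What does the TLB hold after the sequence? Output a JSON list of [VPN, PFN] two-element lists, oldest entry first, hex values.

Walk each access:
#0 VA=0x3A0672B (w,user):
  L0 @0x1D[29] → 0x1F007  P=1,RW=1,US=1,PS=0
  L1 @0x1F[6] → 0x23007  P=1,RW=1,US=1,PS=0
  ⇒ phys 0x2372B  [2 reads]
#1 VA=0x1E18802 (r,user):
  L0 @0x1D[15] → 0x25007  P=1,RW=1,US=1,PS=0
  L1 @0x25[24] → 0x29007  P=1,RW=1,US=1,PS=0
  ⇒ phys 0x29802  [2 reads]
#2 VA=0x101C254 (w,kernel):
  L0 @0x1D[8] → 0x2A007  P=1,RW=1,US=1,PS=0
  L1 @0x2A[28] → 0x48004  P=0,RW=0,US=1,PS=0
  → PAGE_NOT_PRESENT  (2 entries read)
#3 VA=0x2210BDA (r,user):
  L0 @0x1D[17] → 0x2E007  P=1,RW=1,US=1,PS=0
  L1 @0x2E[16] → 0x32003  P=1,RW=1,US=0,PS=0
  → PROTECTION_VIOLATION  (2 entries read)

TLB: [["0x1E18", "0x29"]]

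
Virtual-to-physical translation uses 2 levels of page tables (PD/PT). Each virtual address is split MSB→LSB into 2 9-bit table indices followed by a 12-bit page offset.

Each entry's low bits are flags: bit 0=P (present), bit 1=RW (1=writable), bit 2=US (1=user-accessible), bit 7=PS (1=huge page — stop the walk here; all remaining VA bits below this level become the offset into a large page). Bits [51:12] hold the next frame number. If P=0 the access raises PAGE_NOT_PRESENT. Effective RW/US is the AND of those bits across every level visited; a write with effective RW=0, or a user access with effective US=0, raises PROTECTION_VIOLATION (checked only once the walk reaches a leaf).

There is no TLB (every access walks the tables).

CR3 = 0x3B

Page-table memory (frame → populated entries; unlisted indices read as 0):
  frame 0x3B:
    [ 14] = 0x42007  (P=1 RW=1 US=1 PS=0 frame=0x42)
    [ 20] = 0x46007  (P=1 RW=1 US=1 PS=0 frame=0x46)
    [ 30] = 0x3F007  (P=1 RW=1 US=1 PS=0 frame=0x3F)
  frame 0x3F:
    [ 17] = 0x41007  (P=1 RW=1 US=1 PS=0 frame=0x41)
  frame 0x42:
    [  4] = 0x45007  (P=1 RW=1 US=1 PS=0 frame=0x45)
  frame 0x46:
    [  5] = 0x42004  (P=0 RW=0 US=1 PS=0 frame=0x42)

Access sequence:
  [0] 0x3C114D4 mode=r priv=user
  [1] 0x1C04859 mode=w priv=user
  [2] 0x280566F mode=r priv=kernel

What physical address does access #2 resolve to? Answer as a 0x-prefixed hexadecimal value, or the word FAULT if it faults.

Walk each access:
#0 VA=0x3C114D4 (r,user):
  L0 @0x3B[30] → 0x3F007  P=1,RW=1,US=1,PS=0
  L1 @0x3F[17] → 0x41007  P=1,RW=1,US=1,PS=0
  ⇒ phys 0x414D4  [2 reads]
#1 VA=0x1C04859 (w,user):
  L0 @0x3B[14] → 0x42007  P=1,RW=1,US=1,PS=0
  L1 @0x42[4] → 0x45007  P=1,RW=1,US=1,PS=0
  ⇒ phys 0x45859  [2 reads]
#2 VA=0x280566F (r,kernel):
  L0 @0x3B[20] → 0x46007  P=1,RW=1,US=1,PS=0
  L1 @0x46[5] → 0x42004  P=0,RW=0,US=1,PS=0
  → PAGE_NOT_PRESENT  (2 entries read)

Access #2 PA: FAULT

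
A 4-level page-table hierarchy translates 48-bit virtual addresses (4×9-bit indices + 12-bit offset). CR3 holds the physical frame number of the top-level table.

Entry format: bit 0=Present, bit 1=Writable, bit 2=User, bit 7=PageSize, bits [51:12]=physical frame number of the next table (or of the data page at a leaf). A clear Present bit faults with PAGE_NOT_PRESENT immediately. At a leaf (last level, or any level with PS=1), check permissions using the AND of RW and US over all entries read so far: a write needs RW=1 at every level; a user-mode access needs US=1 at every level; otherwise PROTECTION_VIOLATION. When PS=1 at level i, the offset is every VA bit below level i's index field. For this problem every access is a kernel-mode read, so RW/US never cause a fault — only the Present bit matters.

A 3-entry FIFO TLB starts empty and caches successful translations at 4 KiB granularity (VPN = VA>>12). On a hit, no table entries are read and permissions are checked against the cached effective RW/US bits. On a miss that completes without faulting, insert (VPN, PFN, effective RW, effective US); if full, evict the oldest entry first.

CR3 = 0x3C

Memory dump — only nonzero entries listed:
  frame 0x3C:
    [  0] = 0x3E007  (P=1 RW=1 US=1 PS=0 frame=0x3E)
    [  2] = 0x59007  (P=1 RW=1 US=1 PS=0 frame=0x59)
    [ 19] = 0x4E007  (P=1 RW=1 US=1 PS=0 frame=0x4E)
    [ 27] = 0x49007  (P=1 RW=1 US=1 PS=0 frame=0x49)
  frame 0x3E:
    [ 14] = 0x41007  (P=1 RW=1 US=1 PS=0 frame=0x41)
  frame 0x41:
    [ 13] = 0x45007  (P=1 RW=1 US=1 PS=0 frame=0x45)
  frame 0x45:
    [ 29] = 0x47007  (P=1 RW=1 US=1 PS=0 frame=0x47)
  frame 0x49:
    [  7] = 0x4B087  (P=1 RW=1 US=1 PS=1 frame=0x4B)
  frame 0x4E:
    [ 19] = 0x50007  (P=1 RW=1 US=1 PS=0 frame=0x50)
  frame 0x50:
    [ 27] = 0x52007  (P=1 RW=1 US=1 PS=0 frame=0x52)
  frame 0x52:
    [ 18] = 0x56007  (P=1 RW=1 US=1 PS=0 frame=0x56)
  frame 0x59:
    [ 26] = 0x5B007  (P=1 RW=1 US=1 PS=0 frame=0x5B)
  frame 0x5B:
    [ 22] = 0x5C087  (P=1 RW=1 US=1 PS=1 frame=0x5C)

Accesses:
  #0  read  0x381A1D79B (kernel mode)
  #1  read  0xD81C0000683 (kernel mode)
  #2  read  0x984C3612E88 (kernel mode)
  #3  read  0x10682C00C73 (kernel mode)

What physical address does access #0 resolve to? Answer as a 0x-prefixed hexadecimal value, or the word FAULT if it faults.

Per-access translation:
#0 VA=0x381A1D79B (r,kernel):
  L0 @0x3C[0] → 0x3E007  P=1,RW=1,US=1,PS=0
  L1 @0x3E[14] → 0x41007  P=1,RW=1,US=1,PS=0
  L2 @0x41[13] → 0x45007  P=1,RW=1,US=1,PS=0
  L3 @0x45[29] → 0x47007  P=1,RW=1,US=1,PS=0
  ⇒ phys 0x4779B  [4 reads]
#1 VA=0xD81C0000683 (r,kernel):
  L0 @0x3C[27] → 0x49007  P=1,RW=1,US=1,PS=0
  L1 @0x49[7] → 0x4B087  P=1,RW=1,US=1,PS=1
  ⇒ phys 0x4B683 (huge @L1)  [2 reads]
#2 VA=0x984C3612E88 (r,kernel):
  L0 @0x3C[19] → 0x4E007  P=1,RW=1,US=1,PS=0
  L1 @0x4E[19] → 0x50007  P=1,RW=1,US=1,PS=0
  L2 @0x50[27] → 0x52007  P=1,RW=1,US=1,PS=0
  L3 @0x52[18] → 0x56007  P=1,RW=1,US=1,PS=0
  ⇒ phys 0x56E88  [4 reads]
#3 VA=0x10682C00C73 (r,kernel):
  L0 @0x3C[2] → 0x59007  P=1,RW=1,US=1,PS=0
  L1 @0x59[26] → 0x5B007  P=1,RW=1,US=1,PS=0
  L2 @0x5B[22] → 0x5C087  P=1,RW=1,US=1,PS=1
  ⇒ phys 0x5CC73 (huge @L2)  [3 reads]

Access #0 PA: 0x4779B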